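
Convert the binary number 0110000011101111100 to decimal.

Sum of powers of 2 for each 1-bit:
2^2 + 2^3 + 2^4 + 2^5 + 2^6 + 2^8 + 2^9 + 2^10 + 2^16 + 2^17
= 4 + 8 + 16 + 32 + 64 + 256 + 512 + 1024 + 65536 + 131072
= 198524



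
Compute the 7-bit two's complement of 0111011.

Original: 0111011
Step 1 - Invert all bits: 1000100
Step 2 - Add 1: 1000101
Verification: 0111011 + 1000101 = 10000000; discarding the end carry (carry out of the top bit) leaves the 7-bit value 0000000, as required for x + (-x)



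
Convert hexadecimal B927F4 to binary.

Convert each hex digit to 4 bits:
  B = 1011
  9 = 1001
  2 = 0010
  7 = 0111
  F = 1111
  4 = 0100
Concatenate: 101110010010011111110100



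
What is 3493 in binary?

Using repeated division by 2:
3493 ÷ 2 = 1746 remainder 1
1746 ÷ 2 = 873 remainder 0
873 ÷ 2 = 436 remainder 1
436 ÷ 2 = 218 remainder 0
218 ÷ 2 = 109 remainder 0
109 ÷ 2 = 54 remainder 1
54 ÷ 2 = 27 remainder 0
27 ÷ 2 = 13 remainder 1
13 ÷ 2 = 6 remainder 1
6 ÷ 2 = 3 remainder 0
3 ÷ 2 = 1 remainder 1
1 ÷ 2 = 0 remainder 1
Reading remainders bottom to top: 110110100101



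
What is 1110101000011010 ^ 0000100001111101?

XOR: 1 when bits differ
  1110101000011010
^ 0000100001111101
------------------
  1110001001100111
Decimal: 59930 ^ 2173 = 57959



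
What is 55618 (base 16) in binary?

Convert each hex digit to 4 bits:
  5 = 0101
  5 = 0101
  6 = 0110
  1 = 0001
  8 = 1000
Concatenate: 01010101011000011000



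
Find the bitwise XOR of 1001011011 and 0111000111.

XOR: 1 when bits differ
  1001011011
^ 0111000111
------------
  1110011100
Decimal: 603 ^ 455 = 924



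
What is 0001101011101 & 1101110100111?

AND: 1 only when both bits are 1
  0001101011101
& 1101110100111
---------------
  0001100000101
Decimal: 861 & 7079 = 773



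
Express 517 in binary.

Using repeated division by 2:
517 ÷ 2 = 258 remainder 1
258 ÷ 2 = 129 remainder 0
129 ÷ 2 = 64 remainder 1
64 ÷ 2 = 32 remainder 0
32 ÷ 2 = 16 remainder 0
16 ÷ 2 = 8 remainder 0
8 ÷ 2 = 4 remainder 0
4 ÷ 2 = 2 remainder 0
2 ÷ 2 = 1 remainder 0
1 ÷ 2 = 0 remainder 1
Reading remainders bottom to top: 1000000101



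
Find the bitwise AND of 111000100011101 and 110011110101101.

AND: 1 only when both bits are 1
  111000100011101
& 110011110101101
-----------------
  110000100001101
Decimal: 28957 & 26541 = 24845



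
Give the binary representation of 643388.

Using repeated division by 2:
643388 ÷ 2 = 321694 remainder 0
321694 ÷ 2 = 160847 remainder 0
160847 ÷ 2 = 80423 remainder 1
80423 ÷ 2 = 40211 remainder 1
40211 ÷ 2 = 20105 remainder 1
20105 ÷ 2 = 10052 remainder 1
10052 ÷ 2 = 5026 remainder 0
5026 ÷ 2 = 2513 remainder 0
2513 ÷ 2 = 1256 remainder 1
1256 ÷ 2 = 628 remainder 0
628 ÷ 2 = 314 remainder 0
314 ÷ 2 = 157 remainder 0
157 ÷ 2 = 78 remainder 1
78 ÷ 2 = 39 remainder 0
39 ÷ 2 = 19 remainder 1
19 ÷ 2 = 9 remainder 1
9 ÷ 2 = 4 remainder 1
4 ÷ 2 = 2 remainder 0
2 ÷ 2 = 1 remainder 0
1 ÷ 2 = 0 remainder 1
Reading remainders bottom to top: 10011101000100111100



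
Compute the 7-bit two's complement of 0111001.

Original: 0111001
Step 1 - Invert all bits: 1000110
Step 2 - Add 1: 1000111
Verification: 0111001 + 1000111 = 10000000; discarding the end carry (carry out of the top bit) leaves the 7-bit value 0000000, as required for x + (-x)



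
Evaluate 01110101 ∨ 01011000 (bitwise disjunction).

OR: 1 when either bit is 1
  01110101
| 01011000
----------
  01111101
Decimal: 117 | 88 = 125



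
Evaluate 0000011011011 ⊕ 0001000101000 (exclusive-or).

XOR: 1 when bits differ
  0000011011011
^ 0001000101000
---------------
  0001011110011
Decimal: 219 ^ 552 = 755



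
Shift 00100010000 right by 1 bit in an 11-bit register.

Original: 00100010000 (decimal 272)
Shift right by 1 position
Drop the 1 low bit; fill with zero on the left
Result: 00010001000 (decimal 136)
Equivalent: 272 >> 1 = 272 ÷ 2^1 = 136



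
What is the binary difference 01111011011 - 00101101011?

Method 1 - Direct subtraction (column by column from the right: bit − bit − borrow-in; if negative, add 2 and borrow 1 from the next column):
borrow: 00011000000
        01111011011
-       00101101011
-------------------
        01001110000

Method 2 - Add two's complement:
Two's complement of 00101101011: invert → 11010010100, add 1 → 11010010101
  01111011011
+ 11010010101
-------------
 101001110000  (end carry out of the top bit = 1)
Discarding the end carry: 01001110000
Decimal check:
  01111011011 = 512 + 256 + 128 + 64 + 16 + 8 + 2 + 1 = 987
  00101101011 = 256 + 64 + 32 + 8 + 2 + 1 = 363
  987 - 363 = 624, and 01001110000 = 512 + 64 + 32 + 16 = 624 ✓



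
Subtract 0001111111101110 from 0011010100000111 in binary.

Method 1 - Direct subtraction (column by column from the right: bit − bit − borrow-in; if negative, add 2 and borrow 1 from the next column):
borrow: 0011111111110000
        0011010100000111
-       0001111111101110
------------------------
        0001010100011001

Method 2 - Add two's complement:
Two's complement of 0001111111101110: invert → 1110000000010001, add 1 → 1110000000010010
  0011010100000111
+ 1110000000010010
------------------
 10001010100011001  (end carry out of the top bit = 1)
Discarding the end carry: 0001010100011001
Decimal check:
  0011010100000111 = 8192 + 4096 + 1024 + 256 + 4 + 2 + 1 = 13575
  0001111111101110 = 4096 + 2048 + 1024 + 512 + 256 + 128 + 64 + 32 + 8 + 4 + 2 = 8174
  13575 - 8174 = 5401, and 0001010100011001 = 4096 + 1024 + 256 + 16 + 8 + 1 = 5401 ✓



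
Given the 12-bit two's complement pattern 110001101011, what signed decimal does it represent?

Binary: 110001101011
Sign bit: 1 (negative)
Invert: 001110010100
Add 1:  001110010101
Magnitude: 001110010101 = 512 + 256 + 128 + 16 + 4 + 1 = 917
Value: -917



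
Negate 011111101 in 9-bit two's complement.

Original: 011111101
Step 1 - Invert all bits: 100000010
Step 2 - Add 1: 100000011
Verification: 011111101 + 100000011 = 1000000000; discarding the end carry (carry out of the top bit) leaves the 9-bit value 000000000, as required for x + (-x)



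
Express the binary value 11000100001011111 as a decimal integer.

Sum of powers of 2 for each 1-bit:
2^0 + 2^1 + 2^2 + 2^3 + 2^4 + 2^6 + 2^11 + 2^15 + 2^16
= 1 + 2 + 4 + 8 + 16 + 64 + 2048 + 32768 + 65536
= 100447



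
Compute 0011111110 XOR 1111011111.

XOR: 1 when bits differ
  0011111110
^ 1111011111
------------
  1100100001
Decimal: 254 ^ 991 = 801



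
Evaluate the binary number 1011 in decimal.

Sum of powers of 2 for each 1-bit:
2^0 + 2^1 + 2^3
= 1 + 2 + 8
= 11



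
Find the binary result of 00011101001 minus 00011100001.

Method 1 - Direct subtraction (column by column from the right: bit − bit − borrow-in; if negative, add 2 and borrow 1 from the next column):
borrow: 00000000000
        00011101001
-       00011100001
-------------------
        00000001000

Method 2 - Add two's complement:
Two's complement of 00011100001: invert → 11100011110, add 1 → 11100011111
  00011101001
+ 11100011111
-------------
 100000001000  (end carry out of the top bit = 1)
Discarding the end carry: 00000001000
Decimal check:
  00011101001 = 128 + 64 + 32 + 8 + 1 = 233
  00011100001 = 128 + 64 + 32 + 1 = 225
  233 - 225 = 8, and 00000001000 = 8 ✓



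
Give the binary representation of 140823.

Using repeated division by 2:
140823 ÷ 2 = 70411 remainder 1
70411 ÷ 2 = 35205 remainder 1
35205 ÷ 2 = 17602 remainder 1
17602 ÷ 2 = 8801 remainder 0
8801 ÷ 2 = 4400 remainder 1
4400 ÷ 2 = 2200 remainder 0
2200 ÷ 2 = 1100 remainder 0
1100 ÷ 2 = 550 remainder 0
550 ÷ 2 = 275 remainder 0
275 ÷ 2 = 137 remainder 1
137 ÷ 2 = 68 remainder 1
68 ÷ 2 = 34 remainder 0
34 ÷ 2 = 17 remainder 0
17 ÷ 2 = 8 remainder 1
8 ÷ 2 = 4 remainder 0
4 ÷ 2 = 2 remainder 0
2 ÷ 2 = 1 remainder 0
1 ÷ 2 = 0 remainder 1
Reading remainders bottom to top: 100010011000010111



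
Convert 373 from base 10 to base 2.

Using repeated division by 2:
373 ÷ 2 = 186 remainder 1
186 ÷ 2 = 93 remainder 0
93 ÷ 2 = 46 remainder 1
46 ÷ 2 = 23 remainder 0
23 ÷ 2 = 11 remainder 1
11 ÷ 2 = 5 remainder 1
5 ÷ 2 = 2 remainder 1
2 ÷ 2 = 1 remainder 0
1 ÷ 2 = 0 remainder 1
Reading remainders bottom to top: 101110101



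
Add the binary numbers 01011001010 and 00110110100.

Add column by column from the right: bit + bit + carry-in; write the sum mod 2, carry 1 when the sum is 2 or 3.
carry:  11100000000
        01011001010
+       00110110100
-------------------
       010001111110
(the carry out of the leftmost column, 0, becomes the leading bit)
Decimal check:
  01011001010 = 512 + 128 + 64 + 8 + 2 = 714
  00110110100 = 256 + 128 + 32 + 16 + 4 = 436
  714 + 436 = 1150, and 010001111110 = 1024 + 64 + 32 + 16 + 8 + 4 + 2 = 1150 ✓



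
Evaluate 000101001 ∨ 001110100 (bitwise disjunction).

OR: 1 when either bit is 1
  000101001
| 001110100
-----------
  001111101
Decimal: 41 | 116 = 125



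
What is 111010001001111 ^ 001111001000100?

XOR: 1 when bits differ
  111010001001111
^ 001111001000100
-----------------
  110101000001011
Decimal: 29775 ^ 7748 = 27147



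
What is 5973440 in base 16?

Using repeated division by 16 (digits 10–15 are A–F):
5973440 ÷ 16 = 373340 remainder 0
373340 ÷ 16 = 23333 remainder 12 (C)
23333 ÷ 16 = 1458 remainder 5
1458 ÷ 16 = 91 remainder 2
91 ÷ 16 = 5 remainder 11 (B)
5 ÷ 16 = 0 remainder 5
Reading remainders bottom to top: 5B25C0



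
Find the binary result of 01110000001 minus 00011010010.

Method 1 - Direct subtraction (column by column from the right: bit − bit − borrow-in; if negative, add 2 and borrow 1 from the next column):
borrow: 00111111100
        01110000001
-       00011010010
-------------------
        01010101111

Method 2 - Add two's complement:
Two's complement of 00011010010: invert → 11100101101, add 1 → 11100101110
  01110000001
+ 11100101110
-------------
 101010101111  (end carry out of the top bit = 1)
Discarding the end carry: 01010101111
Decimal check:
  01110000001 = 512 + 256 + 128 + 1 = 897
  00011010010 = 128 + 64 + 16 + 2 = 210
  897 - 210 = 687, and 01010101111 = 512 + 128 + 32 + 8 + 4 + 2 + 1 = 687 ✓



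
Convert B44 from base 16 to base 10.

Expand by place value (powers of 16):
Digit values: B = 11
B44 = 11 × 16^2 + 4 × 16^1 + 4 × 16^0
= 11 × 256 + 4 × 16 + 4 × 1
= 2816 + 64 + 4
= 2884



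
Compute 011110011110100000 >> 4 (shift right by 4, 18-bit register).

Original: 011110011110100000 (decimal 124832)
Shift right by 4 positions
Drop the 4 low bits; fill with zeros on the left
Result: 000001111001111010 (decimal 7802)
Equivalent: 124832 >> 4 = 124832 ÷ 2^4 = 7802



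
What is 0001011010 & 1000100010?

AND: 1 only when both bits are 1
  0001011010
& 1000100010
------------
  0000000010
Decimal: 90 & 546 = 2



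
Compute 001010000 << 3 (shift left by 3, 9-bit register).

Original: 001010000 (decimal 80)
Shift left by 3 positions
Append 3 zeros on the right and drop the 3 high bits that overflow the 9-bit width
Result: 010000000 (decimal 128)
Equivalent: 80 << 3 = 80 × 2^3 = 640, truncated to 9 bits = 128



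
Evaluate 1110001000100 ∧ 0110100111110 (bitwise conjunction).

AND: 1 only when both bits are 1
  1110001000100
& 0110100111110
---------------
  0110000000100
Decimal: 7236 & 3390 = 3076



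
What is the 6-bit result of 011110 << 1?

Original: 011110 (decimal 30)
Shift left by 1 position
Append 1 zero on the right
Result: 111100 (decimal 60)
Equivalent: 30 << 1 = 30 × 2^1 = 60



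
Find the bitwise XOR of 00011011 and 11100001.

XOR: 1 when bits differ
  00011011
^ 11100001
----------
  11111010
Decimal: 27 ^ 225 = 250



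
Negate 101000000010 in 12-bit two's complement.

Original (sign bit 1, negative): 101000000010
Step 1 - Invert all bits: 010111111101
Step 2 - Add 1: 010111111110
Verification: 101000000010 + 010111111110 = 1000000000000; discarding the end carry (carry out of the top bit) leaves the 12-bit value 000000000000, as required for x + (-x)



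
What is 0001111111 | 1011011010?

OR: 1 when either bit is 1
  0001111111
| 1011011010
------------
  1011111111
Decimal: 127 | 730 = 767



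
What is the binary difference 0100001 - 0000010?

Method 1 - Direct subtraction (column by column from the right: bit − bit − borrow-in; if negative, add 2 and borrow 1 from the next column):
borrow: 0111100
        0100001
-       0000010
---------------
        0011111

Method 2 - Add two's complement:
Two's complement of 0000010: invert → 1111101, add 1 → 1111110
  0100001
+ 1111110
---------
 10011111  (end carry out of the top bit = 1)
Discarding the end carry: 0011111
Decimal check:
  0100001 = 32 + 1 = 33
  0000010 = 2
  33 - 2 = 31, and 0011111 = 16 + 8 + 4 + 2 + 1 = 31 ✓



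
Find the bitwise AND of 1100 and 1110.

AND: 1 only when both bits are 1
  1100
& 1110
------
  1100
Decimal: 12 & 14 = 12



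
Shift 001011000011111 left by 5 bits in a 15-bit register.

Original: 001011000011111 (decimal 5663)
Shift left by 5 positions
Append 5 zeros on the right and drop the 5 high bits that overflow the 15-bit width
Result: 100001111100000 (decimal 17376)
Equivalent: 5663 << 5 = 5663 × 2^5 = 181216, truncated to 15 bits = 17376



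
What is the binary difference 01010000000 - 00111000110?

Method 1 - Direct subtraction (column by column from the right: bit − bit − borrow-in; if negative, add 2 and borrow 1 from the next column):
borrow: 01111111100
        01010000000
-       00111000110
-------------------
        00010111010

Method 2 - Add two's complement:
Two's complement of 00111000110: invert → 11000111001, add 1 → 11000111010
  01010000000
+ 11000111010
-------------
 100010111010  (end carry out of the top bit = 1)
Discarding the end carry: 00010111010
Decimal check:
  01010000000 = 512 + 128 = 640
  00111000110 = 256 + 128 + 64 + 4 + 2 = 454
  640 - 454 = 186, and 00010111010 = 128 + 32 + 16 + 8 + 2 = 186 ✓



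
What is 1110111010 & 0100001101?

AND: 1 only when both bits are 1
  1110111010
& 0100001101
------------
  0100001000
Decimal: 954 & 269 = 264



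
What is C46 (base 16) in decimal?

Expand by place value (powers of 16):
Digit values: C = 12
C46 = 12 × 16^2 + 4 × 16^1 + 6 × 16^0
= 12 × 256 + 4 × 16 + 6 × 1
= 3072 + 64 + 6
= 3142



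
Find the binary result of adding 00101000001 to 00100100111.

Add column by column from the right: bit + bit + carry-in; write the sum mod 2, carry 1 when the sum is 2 or 3.
carry:  01000001110
        00101000001
+       00100100111
-------------------
       001001101000
(the carry out of the leftmost column, 0, becomes the leading bit)
Decimal check:
  00101000001 = 256 + 64 + 1 = 321
  00100100111 = 256 + 32 + 4 + 2 + 1 = 295
  321 + 295 = 616, and 001001101000 = 512 + 64 + 32 + 8 = 616 ✓



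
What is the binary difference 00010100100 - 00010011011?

Method 1 - Direct subtraction (column by column from the right: bit − bit − borrow-in; if negative, add 2 and borrow 1 from the next column):
borrow: 00000110110
        00010100100
-       00010011011
-------------------
        00000001001

Method 2 - Add two's complement:
Two's complement of 00010011011: invert → 11101100100, add 1 → 11101100101
  00010100100
+ 11101100101
-------------
 100000001001  (end carry out of the top bit = 1)
Discarding the end carry: 00000001001
Decimal check:
  00010100100 = 128 + 32 + 4 = 164
  00010011011 = 128 + 16 + 8 + 2 + 1 = 155
  164 - 155 = 9, and 00000001001 = 8 + 1 = 9 ✓



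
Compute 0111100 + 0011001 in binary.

Add column by column from the right: bit + bit + carry-in; write the sum mod 2, carry 1 when the sum is 2 or 3.
carry:  1110000
        0111100
+       0011001
---------------
       01010101
(the carry out of the leftmost column, 0, becomes the leading bit)
Decimal check:
  0111100 = 32 + 16 + 8 + 4 = 60
  0011001 = 16 + 8 + 1 = 25
  60 + 25 = 85, and 01010101 = 64 + 16 + 4 + 1 = 85 ✓



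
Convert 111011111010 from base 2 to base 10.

Sum of powers of 2 for each 1-bit:
2^1 + 2^3 + 2^4 + 2^5 + 2^6 + 2^7 + 2^9 + 2^10 + 2^11
= 2 + 8 + 16 + 32 + 64 + 128 + 512 + 1024 + 2048
= 3834



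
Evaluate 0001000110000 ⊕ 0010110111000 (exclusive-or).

XOR: 1 when bits differ
  0001000110000
^ 0010110111000
---------------
  0011110001000
Decimal: 560 ^ 1464 = 1928



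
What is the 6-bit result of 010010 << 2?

Original: 010010 (decimal 18)
Shift left by 2 positions
Append 2 zeros on the right and drop the 2 high bits that overflow the 6-bit width
Result: 001000 (decimal 8)
Equivalent: 18 << 2 = 18 × 2^2 = 72, truncated to 6 bits = 8



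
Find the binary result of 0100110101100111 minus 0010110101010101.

Method 1 - Direct subtraction (column by column from the right: bit − bit − borrow-in; if negative, add 2 and borrow 1 from the next column):
borrow: 0100000000100000
        0100110101100111
-       0010110101010101
------------------------
        0010000000010010

Method 2 - Add two's complement:
Two's complement of 0010110101010101: invert → 1101001010101010, add 1 → 1101001010101011
  0100110101100111
+ 1101001010101011
------------------
 10010000000010010  (end carry out of the top bit = 1)
Discarding the end carry: 0010000000010010
Decimal check:
  0100110101100111 = 16384 + 2048 + 1024 + 256 + 64 + 32 + 4 + 2 + 1 = 19815
  0010110101010101 = 8192 + 2048 + 1024 + 256 + 64 + 16 + 4 + 1 = 11605
  19815 - 11605 = 8210, and 0010000000010010 = 8192 + 16 + 2 = 8210 ✓



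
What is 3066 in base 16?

Using repeated division by 16 (digits 10–15 are A–F):
3066 ÷ 16 = 191 remainder 10 (A)
191 ÷ 16 = 11 remainder 15 (F)
11 ÷ 16 = 0 remainder 11 (B)
Reading remainders bottom to top: BFA



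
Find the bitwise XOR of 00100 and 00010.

XOR: 1 when bits differ
  00100
^ 00010
-------
  00110
Decimal: 4 ^ 2 = 6



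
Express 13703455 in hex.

Using repeated division by 16 (digits 10–15 are A–F):
13703455 ÷ 16 = 856465 remainder 15 (F)
856465 ÷ 16 = 53529 remainder 1
53529 ÷ 16 = 3345 remainder 9
3345 ÷ 16 = 209 remainder 1
209 ÷ 16 = 13 remainder 1
13 ÷ 16 = 0 remainder 13 (D)
Reading remainders bottom to top: D1191F



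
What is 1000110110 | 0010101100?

OR: 1 when either bit is 1
  1000110110
| 0010101100
------------
  1010111110
Decimal: 566 | 172 = 702



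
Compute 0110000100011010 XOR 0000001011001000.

XOR: 1 when bits differ
  0110000100011010
^ 0000001011001000
------------------
  0110001111010010
Decimal: 24858 ^ 712 = 25554



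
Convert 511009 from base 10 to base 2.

Using repeated division by 2:
511009 ÷ 2 = 255504 remainder 1
255504 ÷ 2 = 127752 remainder 0
127752 ÷ 2 = 63876 remainder 0
63876 ÷ 2 = 31938 remainder 0
31938 ÷ 2 = 15969 remainder 0
15969 ÷ 2 = 7984 remainder 1
7984 ÷ 2 = 3992 remainder 0
3992 ÷ 2 = 1996 remainder 0
1996 ÷ 2 = 998 remainder 0
998 ÷ 2 = 499 remainder 0
499 ÷ 2 = 249 remainder 1
249 ÷ 2 = 124 remainder 1
124 ÷ 2 = 62 remainder 0
62 ÷ 2 = 31 remainder 0
31 ÷ 2 = 15 remainder 1
15 ÷ 2 = 7 remainder 1
7 ÷ 2 = 3 remainder 1
3 ÷ 2 = 1 remainder 1
1 ÷ 2 = 0 remainder 1
Reading remainders bottom to top: 1111100110000100001



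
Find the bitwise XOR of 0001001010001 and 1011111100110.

XOR: 1 when bits differ
  0001001010001
^ 1011111100110
---------------
  1010110110111
Decimal: 593 ^ 6118 = 5559



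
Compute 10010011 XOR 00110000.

XOR: 1 when bits differ
  10010011
^ 00110000
----------
  10100011
Decimal: 147 ^ 48 = 163



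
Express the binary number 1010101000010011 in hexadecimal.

Group into 4-bit nibbles from right:
  1010 = A
  1010 = A
  0001 = 1
  0011 = 3
Result: AA13



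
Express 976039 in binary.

Using repeated division by 2:
976039 ÷ 2 = 488019 remainder 1
488019 ÷ 2 = 244009 remainder 1
244009 ÷ 2 = 122004 remainder 1
122004 ÷ 2 = 61002 remainder 0
61002 ÷ 2 = 30501 remainder 0
30501 ÷ 2 = 15250 remainder 1
15250 ÷ 2 = 7625 remainder 0
7625 ÷ 2 = 3812 remainder 1
3812 ÷ 2 = 1906 remainder 0
1906 ÷ 2 = 953 remainder 0
953 ÷ 2 = 476 remainder 1
476 ÷ 2 = 238 remainder 0
238 ÷ 2 = 119 remainder 0
119 ÷ 2 = 59 remainder 1
59 ÷ 2 = 29 remainder 1
29 ÷ 2 = 14 remainder 1
14 ÷ 2 = 7 remainder 0
7 ÷ 2 = 3 remainder 1
3 ÷ 2 = 1 remainder 1
1 ÷ 2 = 0 remainder 1
Reading remainders bottom to top: 11101110010010100111



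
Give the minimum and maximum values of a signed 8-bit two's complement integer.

For 8-bit two's complement:
Minimum: -2^7 = -128
Maximum: 2^7 - 1 = 127



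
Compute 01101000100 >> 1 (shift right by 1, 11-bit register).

Original: 01101000100 (decimal 836)
Shift right by 1 position
Drop the 1 low bit; fill with zero on the left
Result: 00110100010 (decimal 418)
Equivalent: 836 >> 1 = 836 ÷ 2^1 = 418



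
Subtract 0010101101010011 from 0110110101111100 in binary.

Method 1 - Direct subtraction (column by column from the right: bit − bit − borrow-in; if negative, add 2 and borrow 1 from the next column):
borrow: 0000010000000110
        0110110101111100
-       0010101101010011
------------------------
        0100001000101001

Method 2 - Add two's complement:
Two's complement of 0010101101010011: invert → 1101010010101100, add 1 → 1101010010101101
  0110110101111100
+ 1101010010101101
------------------
 10100001000101001  (end carry out of the top bit = 1)
Discarding the end carry: 0100001000101001
Decimal check:
  0110110101111100 = 16384 + 8192 + 2048 + 1024 + 256 + 64 + 32 + 16 + 8 + 4 = 28028
  0010101101010011 = 8192 + 2048 + 512 + 256 + 64 + 16 + 2 + 1 = 11091
  28028 - 11091 = 16937, and 0100001000101001 = 16384 + 512 + 32 + 8 + 1 = 16937 ✓



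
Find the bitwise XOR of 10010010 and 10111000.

XOR: 1 when bits differ
  10010010
^ 10111000
----------
  00101010
Decimal: 146 ^ 184 = 42



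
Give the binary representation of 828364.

Using repeated division by 2:
828364 ÷ 2 = 414182 remainder 0
414182 ÷ 2 = 207091 remainder 0
207091 ÷ 2 = 103545 remainder 1
103545 ÷ 2 = 51772 remainder 1
51772 ÷ 2 = 25886 remainder 0
25886 ÷ 2 = 12943 remainder 0
12943 ÷ 2 = 6471 remainder 1
6471 ÷ 2 = 3235 remainder 1
3235 ÷ 2 = 1617 remainder 1
1617 ÷ 2 = 808 remainder 1
808 ÷ 2 = 404 remainder 0
404 ÷ 2 = 202 remainder 0
202 ÷ 2 = 101 remainder 0
101 ÷ 2 = 50 remainder 1
50 ÷ 2 = 25 remainder 0
25 ÷ 2 = 12 remainder 1
12 ÷ 2 = 6 remainder 0
6 ÷ 2 = 3 remainder 0
3 ÷ 2 = 1 remainder 1
1 ÷ 2 = 0 remainder 1
Reading remainders bottom to top: 11001010001111001100



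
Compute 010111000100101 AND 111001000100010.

AND: 1 only when both bits are 1
  010111000100101
& 111001000100010
-----------------
  010001000100000
Decimal: 11813 & 29218 = 8736



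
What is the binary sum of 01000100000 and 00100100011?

Add column by column from the right: bit + bit + carry-in; write the sum mod 2, carry 1 when the sum is 2 or 3.
carry:  00001000000
        01000100000
+       00100100011
-------------------
       001101000011
(the carry out of the leftmost column, 0, becomes the leading bit)
Decimal check:
  01000100000 = 512 + 32 = 544
  00100100011 = 256 + 32 + 2 + 1 = 291
  544 + 291 = 835, and 001101000011 = 512 + 256 + 64 + 2 + 1 = 835 ✓



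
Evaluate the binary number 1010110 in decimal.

Sum of powers of 2 for each 1-bit:
2^1 + 2^2 + 2^4 + 2^6
= 2 + 4 + 16 + 64
= 86



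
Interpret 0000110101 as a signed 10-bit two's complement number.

Binary: 0000110101
Sign bit: 0 (non-negative)
Read directly as an unsigned value:
0000110101 = 32 + 16 + 4 + 1 = 53
Value: 53



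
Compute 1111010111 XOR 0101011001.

XOR: 1 when bits differ
  1111010111
^ 0101011001
------------
  1010001110
Decimal: 983 ^ 345 = 654



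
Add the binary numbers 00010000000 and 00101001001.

Add column by column from the right: bit + bit + carry-in; write the sum mod 2, carry 1 when the sum is 2 or 3.
carry:  00000000000
        00010000000
+       00101001001
-------------------
       000111001001
(the carry out of the leftmost column, 0, becomes the leading bit)
Decimal check:
  00010000000 = 128
  00101001001 = 256 + 64 + 8 + 1 = 329
  128 + 329 = 457, and 000111001001 = 256 + 128 + 64 + 8 + 1 = 457 ✓



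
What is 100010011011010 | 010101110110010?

OR: 1 when either bit is 1
  100010011011010
| 010101110110010
-----------------
  110111111111010
Decimal: 17626 | 11186 = 28666



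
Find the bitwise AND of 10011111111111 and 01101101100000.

AND: 1 only when both bits are 1
  10011111111111
& 01101101100000
----------------
  00001101100000
Decimal: 10239 & 7008 = 864



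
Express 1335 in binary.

Using repeated division by 2:
1335 ÷ 2 = 667 remainder 1
667 ÷ 2 = 333 remainder 1
333 ÷ 2 = 166 remainder 1
166 ÷ 2 = 83 remainder 0
83 ÷ 2 = 41 remainder 1
41 ÷ 2 = 20 remainder 1
20 ÷ 2 = 10 remainder 0
10 ÷ 2 = 5 remainder 0
5 ÷ 2 = 2 remainder 1
2 ÷ 2 = 1 remainder 0
1 ÷ 2 = 0 remainder 1
Reading remainders bottom to top: 10100110111



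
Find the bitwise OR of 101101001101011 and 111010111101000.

OR: 1 when either bit is 1
  101101001101011
| 111010111101000
-----------------
  111111111101011
Decimal: 23147 | 30184 = 32747



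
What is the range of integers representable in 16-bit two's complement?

For 16-bit two's complement:
Minimum: -2^15 = -32768
Maximum: 2^15 - 1 = 32767



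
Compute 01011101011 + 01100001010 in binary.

Add column by column from the right: bit + bit + carry-in; write the sum mod 2, carry 1 when the sum is 2 or 3.
carry:  10000010100
        01011101011
+       01100001010
-------------------
       010111110101
(the carry out of the leftmost column, 0, becomes the leading bit)
Decimal check:
  01011101011 = 512 + 128 + 64 + 32 + 8 + 2 + 1 = 747
  01100001010 = 512 + 256 + 8 + 2 = 778
  747 + 778 = 1525, and 010111110101 = 1024 + 256 + 128 + 64 + 32 + 16 + 4 + 1 = 1525 ✓



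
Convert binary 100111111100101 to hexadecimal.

Group into 4-bit nibbles from right:
  0100 = 4
  1111 = F
  1110 = E
  0101 = 5
Result: 4FE5



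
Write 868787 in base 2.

Using repeated division by 2:
868787 ÷ 2 = 434393 remainder 1
434393 ÷ 2 = 217196 remainder 1
217196 ÷ 2 = 108598 remainder 0
108598 ÷ 2 = 54299 remainder 0
54299 ÷ 2 = 27149 remainder 1
27149 ÷ 2 = 13574 remainder 1
13574 ÷ 2 = 6787 remainder 0
6787 ÷ 2 = 3393 remainder 1
3393 ÷ 2 = 1696 remainder 1
1696 ÷ 2 = 848 remainder 0
848 ÷ 2 = 424 remainder 0
424 ÷ 2 = 212 remainder 0
212 ÷ 2 = 106 remainder 0
106 ÷ 2 = 53 remainder 0
53 ÷ 2 = 26 remainder 1
26 ÷ 2 = 13 remainder 0
13 ÷ 2 = 6 remainder 1
6 ÷ 2 = 3 remainder 0
3 ÷ 2 = 1 remainder 1
1 ÷ 2 = 0 remainder 1
Reading remainders bottom to top: 11010100000110110011



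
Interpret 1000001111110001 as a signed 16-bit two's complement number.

Binary: 1000001111110001
Sign bit: 1 (negative)
Invert: 0111110000001110
Add 1:  0111110000001111
Magnitude: 0111110000001111 = 16384 + 8192 + 4096 + 2048 + 1024 + 8 + 4 + 2 + 1 = 31759
Value: -31759



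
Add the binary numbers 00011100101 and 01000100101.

Add column by column from the right: bit + bit + carry-in; write the sum mod 2, carry 1 when the sum is 2 or 3.
carry:  00111001010
        00011100101
+       01000100101
-------------------
       001100001010
(the carry out of the leftmost column, 0, becomes the leading bit)
Decimal check:
  00011100101 = 128 + 64 + 32 + 4 + 1 = 229
  01000100101 = 512 + 32 + 4 + 1 = 549
  229 + 549 = 778, and 001100001010 = 512 + 256 + 8 + 2 = 778 ✓



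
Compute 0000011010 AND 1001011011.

AND: 1 only when both bits are 1
  0000011010
& 1001011011
------------
  0000011010
Decimal: 26 & 603 = 26



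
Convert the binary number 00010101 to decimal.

Sum of powers of 2 for each 1-bit:
2^0 + 2^2 + 2^4
= 1 + 4 + 16
= 21



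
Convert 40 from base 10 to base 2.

Using repeated division by 2:
40 ÷ 2 = 20 remainder 0
20 ÷ 2 = 10 remainder 0
10 ÷ 2 = 5 remainder 0
5 ÷ 2 = 2 remainder 1
2 ÷ 2 = 1 remainder 0
1 ÷ 2 = 0 remainder 1
Reading remainders bottom to top: 101000



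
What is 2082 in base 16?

Using repeated division by 16 (digits 10–15 are A–F):
2082 ÷ 16 = 130 remainder 2
130 ÷ 16 = 8 remainder 2
8 ÷ 16 = 0 remainder 8
Reading remainders bottom to top: 822



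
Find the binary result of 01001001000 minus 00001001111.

Method 1 - Direct subtraction (column by column from the right: bit − bit − borrow-in; if negative, add 2 and borrow 1 from the next column):
borrow: 01111111110
        01001001000
-       00001001111
-------------------
        00111111001

Method 2 - Add two's complement:
Two's complement of 00001001111: invert → 11110110000, add 1 → 11110110001
  01001001000
+ 11110110001
-------------
 100111111001  (end carry out of the top bit = 1)
Discarding the end carry: 00111111001
Decimal check:
  01001001000 = 512 + 64 + 8 = 584
  00001001111 = 64 + 8 + 4 + 2 + 1 = 79
  584 - 79 = 505, and 00111111001 = 256 + 128 + 64 + 32 + 16 + 8 + 1 = 505 ✓



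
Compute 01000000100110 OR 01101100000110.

OR: 1 when either bit is 1
  01000000100110
| 01101100000110
----------------
  01101100100110
Decimal: 4134 | 6918 = 6950



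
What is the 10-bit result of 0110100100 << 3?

Original: 0110100100 (decimal 420)
Shift left by 3 positions
Append 3 zeros on the right and drop the 3 high bits that overflow the 10-bit width
Result: 0100100000 (decimal 288)
Equivalent: 420 << 3 = 420 × 2^3 = 3360, truncated to 10 bits = 288



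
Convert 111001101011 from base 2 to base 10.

Sum of powers of 2 for each 1-bit:
2^0 + 2^1 + 2^3 + 2^5 + 2^6 + 2^9 + 2^10 + 2^11
= 1 + 2 + 8 + 32 + 64 + 512 + 1024 + 2048
= 3691



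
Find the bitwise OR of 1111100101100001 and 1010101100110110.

OR: 1 when either bit is 1
  1111100101100001
| 1010101100110110
------------------
  1111101101110111
Decimal: 63841 | 43830 = 64375



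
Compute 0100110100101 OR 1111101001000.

OR: 1 when either bit is 1
  0100110100101
| 1111101001000
---------------
  1111111101101
Decimal: 2469 | 8008 = 8173



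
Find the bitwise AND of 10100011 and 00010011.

AND: 1 only when both bits are 1
  10100011
& 00010011
----------
  00000011
Decimal: 163 & 19 = 3



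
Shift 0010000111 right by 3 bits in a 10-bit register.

Original: 0010000111 (decimal 135)
Shift right by 3 positions
Drop the 3 low bits; fill with zeros on the left
Result: 0000010000 (decimal 16)
Equivalent: 135 >> 3 = 135 ÷ 2^3 = 16



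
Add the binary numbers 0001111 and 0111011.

Add column by column from the right: bit + bit + carry-in; write the sum mod 2, carry 1 when the sum is 2 or 3.
carry:  1111110
        0001111
+       0111011
---------------
       01001010
(the carry out of the leftmost column, 0, becomes the leading bit)
Decimal check:
  0001111 = 8 + 4 + 2 + 1 = 15
  0111011 = 32 + 16 + 8 + 2 + 1 = 59
  15 + 59 = 74, and 01001010 = 64 + 8 + 2 = 74 ✓



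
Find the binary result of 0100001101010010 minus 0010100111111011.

Method 1 - Direct subtraction (column by column from the right: bit − bit − borrow-in; if negative, add 2 and borrow 1 from the next column):
borrow: 0111001111111110
        0100001101010010
-       0010100111111011
------------------------
        0001100101010111

Method 2 - Add two's complement:
Two's complement of 0010100111111011: invert → 1101011000000100, add 1 → 1101011000000101
  0100001101010010
+ 1101011000000101
------------------
 10001100101010111  (end carry out of the top bit = 1)
Discarding the end carry: 0001100101010111
Decimal check:
  0100001101010010 = 16384 + 512 + 256 + 64 + 16 + 2 = 17234
  0010100111111011 = 8192 + 2048 + 256 + 128 + 64 + 32 + 16 + 8 + 2 + 1 = 10747
  17234 - 10747 = 6487, and 0001100101010111 = 4096 + 2048 + 256 + 64 + 16 + 4 + 2 + 1 = 6487 ✓



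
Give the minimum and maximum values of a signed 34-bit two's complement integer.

For 34-bit two's complement:
Minimum: -2^33 = -8589934592
Maximum: 2^33 - 1 = 8589934591



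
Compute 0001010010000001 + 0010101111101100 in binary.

Add column by column from the right: bit + bit + carry-in; write the sum mod 2, carry 1 when the sum is 2 or 3.
carry:  0111111100000000
        0001010010000001
+       0010101111101100
------------------------
       00100000001101101
(the carry out of the leftmost column, 0, becomes the leading bit)
Decimal check:
  0001010010000001 = 4096 + 1024 + 128 + 1 = 5249
  0010101111101100 = 8192 + 2048 + 512 + 256 + 128 + 64 + 32 + 8 + 4 = 11244
  5249 + 11244 = 16493, and 00100000001101101 = 16384 + 64 + 32 + 8 + 4 + 1 = 16493 ✓



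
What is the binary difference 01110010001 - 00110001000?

Method 1 - Direct subtraction (column by column from the right: bit − bit − borrow-in; if negative, add 2 and borrow 1 from the next column):
borrow: 00000010000
        01110010001
-       00110001000
-------------------
        01000001001

Method 2 - Add two's complement:
Two's complement of 00110001000: invert → 11001110111, add 1 → 11001111000
  01110010001
+ 11001111000
-------------
 101000001001  (end carry out of the top bit = 1)
Discarding the end carry: 01000001001
Decimal check:
  01110010001 = 512 + 256 + 128 + 16 + 1 = 913
  00110001000 = 256 + 128 + 8 = 392
  913 - 392 = 521, and 01000001001 = 512 + 8 + 1 = 521 ✓



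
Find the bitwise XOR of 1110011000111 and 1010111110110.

XOR: 1 when bits differ
  1110011000111
^ 1010111110110
---------------
  0100100110001
Decimal: 7367 ^ 5622 = 2353



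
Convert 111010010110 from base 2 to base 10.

Sum of powers of 2 for each 1-bit:
2^1 + 2^2 + 2^4 + 2^7 + 2^9 + 2^10 + 2^11
= 2 + 4 + 16 + 128 + 512 + 1024 + 2048
= 3734



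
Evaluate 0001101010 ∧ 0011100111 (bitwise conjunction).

AND: 1 only when both bits are 1
  0001101010
& 0011100111
------------
  0001100010
Decimal: 106 & 231 = 98



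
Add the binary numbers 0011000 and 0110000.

Add column by column from the right: bit + bit + carry-in; write the sum mod 2, carry 1 when the sum is 2 or 3.
carry:  1100000
        0011000
+       0110000
---------------
       01001000
(the carry out of the leftmost column, 0, becomes the leading bit)
Decimal check:
  0011000 = 16 + 8 = 24
  0110000 = 32 + 16 = 48
  24 + 48 = 72, and 01001000 = 64 + 8 = 72 ✓



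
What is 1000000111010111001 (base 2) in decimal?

Sum of powers of 2 for each 1-bit:
2^0 + 2^3 + 2^4 + 2^5 + 2^7 + 2^9 + 2^10 + 2^11 + 2^18
= 1 + 8 + 16 + 32 + 128 + 512 + 1024 + 2048 + 262144
= 265913



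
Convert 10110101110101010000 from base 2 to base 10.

Sum of powers of 2 for each 1-bit:
2^4 + 2^6 + 2^8 + 2^10 + 2^11 + 2^12 + 2^14 + 2^16 + 2^17 + 2^19
= 16 + 64 + 256 + 1024 + 2048 + 4096 + 16384 + 65536 + 131072 + 524288
= 744784



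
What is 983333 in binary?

Using repeated division by 2:
983333 ÷ 2 = 491666 remainder 1
491666 ÷ 2 = 245833 remainder 0
245833 ÷ 2 = 122916 remainder 1
122916 ÷ 2 = 61458 remainder 0
61458 ÷ 2 = 30729 remainder 0
30729 ÷ 2 = 15364 remainder 1
15364 ÷ 2 = 7682 remainder 0
7682 ÷ 2 = 3841 remainder 0
3841 ÷ 2 = 1920 remainder 1
1920 ÷ 2 = 960 remainder 0
960 ÷ 2 = 480 remainder 0
480 ÷ 2 = 240 remainder 0
240 ÷ 2 = 120 remainder 0
120 ÷ 2 = 60 remainder 0
60 ÷ 2 = 30 remainder 0
30 ÷ 2 = 15 remainder 0
15 ÷ 2 = 7 remainder 1
7 ÷ 2 = 3 remainder 1
3 ÷ 2 = 1 remainder 1
1 ÷ 2 = 0 remainder 1
Reading remainders bottom to top: 11110000000100100101



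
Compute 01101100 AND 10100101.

AND: 1 only when both bits are 1
  01101100
& 10100101
----------
  00100100
Decimal: 108 & 165 = 36



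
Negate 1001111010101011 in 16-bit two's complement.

Original (sign bit 1, negative): 1001111010101011
Step 1 - Invert all bits: 0110000101010100
Step 2 - Add 1: 0110000101010101
Verification: 1001111010101011 + 0110000101010101 = 10000000000000000; discarding the end carry (carry out of the top bit) leaves the 16-bit value 0000000000000000, as required for x + (-x)



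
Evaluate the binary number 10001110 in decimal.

Sum of powers of 2 for each 1-bit:
2^1 + 2^2 + 2^3 + 2^7
= 2 + 4 + 8 + 128
= 142



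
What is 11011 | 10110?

OR: 1 when either bit is 1
  11011
| 10110
-------
  11111
Decimal: 27 | 22 = 31



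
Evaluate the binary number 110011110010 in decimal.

Sum of powers of 2 for each 1-bit:
2^1 + 2^4 + 2^5 + 2^6 + 2^7 + 2^10 + 2^11
= 2 + 16 + 32 + 64 + 128 + 1024 + 2048
= 3314



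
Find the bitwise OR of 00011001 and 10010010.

OR: 1 when either bit is 1
  00011001
| 10010010
----------
  10011011
Decimal: 25 | 146 = 155



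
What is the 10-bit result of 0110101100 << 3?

Original: 0110101100 (decimal 428)
Shift left by 3 positions
Append 3 zeros on the right and drop the 3 high bits that overflow the 10-bit width
Result: 0101100000 (decimal 352)
Equivalent: 428 << 3 = 428 × 2^3 = 3424, truncated to 10 bits = 352



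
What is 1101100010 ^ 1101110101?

XOR: 1 when bits differ
  1101100010
^ 1101110101
------------
  0000010111
Decimal: 866 ^ 885 = 23



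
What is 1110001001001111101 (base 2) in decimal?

Sum of powers of 2 for each 1-bit:
2^0 + 2^2 + 2^3 + 2^4 + 2^5 + 2^6 + 2^9 + 2^12 + 2^16 + 2^17 + 2^18
= 1 + 4 + 8 + 16 + 32 + 64 + 512 + 4096 + 65536 + 131072 + 262144
= 463485



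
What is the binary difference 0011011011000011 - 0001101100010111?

Method 1 - Direct subtraction (column by column from the right: bit − bit − borrow-in; if negative, add 2 and borrow 1 from the next column):
borrow: 0011011001111000
        0011011011000011
-       0001101100010111
------------------------
        0001101110101100

Method 2 - Add two's complement:
Two's complement of 0001101100010111: invert → 1110010011101000, add 1 → 1110010011101001
  0011011011000011
+ 1110010011101001
------------------
 10001101110101100  (end carry out of the top bit = 1)
Discarding the end carry: 0001101110101100
Decimal check:
  0011011011000011 = 8192 + 4096 + 1024 + 512 + 128 + 64 + 2 + 1 = 14019
  0001101100010111 = 4096 + 2048 + 512 + 256 + 16 + 4 + 2 + 1 = 6935
  14019 - 6935 = 7084, and 0001101110101100 = 4096 + 2048 + 512 + 256 + 128 + 32 + 8 + 4 = 7084 ✓



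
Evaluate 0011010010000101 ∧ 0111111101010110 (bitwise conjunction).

AND: 1 only when both bits are 1
  0011010010000101
& 0111111101010110
------------------
  0011010000000100
Decimal: 13445 & 32598 = 13316



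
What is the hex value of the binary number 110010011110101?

Group into 4-bit nibbles from right:
  0110 = 6
  0100 = 4
  1111 = F
  0101 = 5
Result: 64F5



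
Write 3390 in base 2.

Using repeated division by 2:
3390 ÷ 2 = 1695 remainder 0
1695 ÷ 2 = 847 remainder 1
847 ÷ 2 = 423 remainder 1
423 ÷ 2 = 211 remainder 1
211 ÷ 2 = 105 remainder 1
105 ÷ 2 = 52 remainder 1
52 ÷ 2 = 26 remainder 0
26 ÷ 2 = 13 remainder 0
13 ÷ 2 = 6 remainder 1
6 ÷ 2 = 3 remainder 0
3 ÷ 2 = 1 remainder 1
1 ÷ 2 = 0 remainder 1
Reading remainders bottom to top: 110100111110



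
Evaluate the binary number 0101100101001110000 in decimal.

Sum of powers of 2 for each 1-bit:
2^4 + 2^5 + 2^6 + 2^9 + 2^11 + 2^14 + 2^15 + 2^17
= 16 + 32 + 64 + 512 + 2048 + 16384 + 32768 + 131072
= 182896



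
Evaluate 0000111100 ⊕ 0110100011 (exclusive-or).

XOR: 1 when bits differ
  0000111100
^ 0110100011
------------
  0110011111
Decimal: 60 ^ 419 = 415



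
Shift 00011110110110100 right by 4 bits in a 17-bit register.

Original: 00011110110110100 (decimal 15796)
Shift right by 4 positions
Drop the 4 low bits; fill with zeros on the left
Result: 00000001111011011 (decimal 987)
Equivalent: 15796 >> 4 = 15796 ÷ 2^4 = 987



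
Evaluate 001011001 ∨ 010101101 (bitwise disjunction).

OR: 1 when either bit is 1
  001011001
| 010101101
-----------
  011111101
Decimal: 89 | 173 = 253



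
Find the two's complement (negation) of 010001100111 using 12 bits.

Original: 010001100111
Step 1 - Invert all bits: 101110011000
Step 2 - Add 1: 101110011001
Verification: 010001100111 + 101110011001 = 1000000000000; discarding the end carry (carry out of the top bit) leaves the 12-bit value 000000000000, as required for x + (-x)

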